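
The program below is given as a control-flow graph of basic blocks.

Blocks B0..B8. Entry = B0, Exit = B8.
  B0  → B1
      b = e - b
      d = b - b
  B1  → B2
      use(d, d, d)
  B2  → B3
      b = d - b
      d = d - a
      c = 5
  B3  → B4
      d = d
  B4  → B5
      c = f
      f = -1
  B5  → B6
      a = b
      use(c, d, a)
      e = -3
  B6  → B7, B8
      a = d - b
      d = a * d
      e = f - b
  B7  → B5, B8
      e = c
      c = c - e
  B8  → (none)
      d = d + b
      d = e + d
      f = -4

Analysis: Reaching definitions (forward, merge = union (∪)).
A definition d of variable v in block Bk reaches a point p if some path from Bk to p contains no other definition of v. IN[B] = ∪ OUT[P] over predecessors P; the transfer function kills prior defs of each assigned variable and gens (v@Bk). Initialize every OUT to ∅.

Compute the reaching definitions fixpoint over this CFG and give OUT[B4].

Per-block solution:
  B0:  IN={}  OUT={b@B0, d@B0}
  B1:  IN={b@B0, d@B0}  OUT={b@B0, d@B0}
  B2:  IN={b@B0, d@B0}  OUT={b@B2, c@B2, d@B2}
  B3:  IN={b@B2, c@B2, d@B2}  OUT={b@B2, c@B2, d@B3}
  B4:  IN={b@B2, c@B2, d@B3}  OUT={b@B2, c@B4, d@B3, f@B4}
  B5:  IN={a@B6, b@B2, c@B4, c@B7, d@B3, d@B6, e@B7, f@B4}  OUT={a@B5, b@B2, c@B4, c@B7, d@B3, d@B6, e@B5, f@B4}
  B6:  IN={a@B5, b@B2, c@B4, c@B7, d@B3, d@B6, e@B5, f@B4}  OUT={a@B6, b@B2, c@B4, c@B7, d@B6, e@B6, f@B4}
  B7:  IN={a@B6, b@B2, c@B4, c@B7, d@B6, e@B6, f@B4}  OUT={a@B6, b@B2, c@B7, d@B6, e@B7, f@B4}
  B8:  IN={a@B6, b@B2, c@B4, c@B7, d@B6, e@B6, e@B7, f@B4}  OUT={a@B6, b@B2, c@B4, c@B7, d@B8, e@B6, e@B7, f@B8}

Merge at B4: IN[B4] = OUT[B3] = {b@B2, c@B2, d@B3}
Applying B4's transfer function to that IN value gives OUT[B4] (row B4 above).

Answer: {b@B2, c@B4, d@B3, f@B4}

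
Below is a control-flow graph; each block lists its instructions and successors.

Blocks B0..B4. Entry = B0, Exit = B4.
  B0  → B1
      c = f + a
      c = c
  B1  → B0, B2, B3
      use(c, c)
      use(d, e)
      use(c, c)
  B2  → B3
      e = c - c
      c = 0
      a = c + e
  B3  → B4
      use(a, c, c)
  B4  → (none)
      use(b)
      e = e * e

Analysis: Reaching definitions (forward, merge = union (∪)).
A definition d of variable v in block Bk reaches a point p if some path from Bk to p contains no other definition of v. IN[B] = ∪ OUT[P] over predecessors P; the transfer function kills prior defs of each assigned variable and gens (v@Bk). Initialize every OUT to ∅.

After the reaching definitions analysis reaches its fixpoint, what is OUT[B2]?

Answer: {a@B2, c@B2, e@B2}

Working:
Converged values:
  B0:  IN={c@B0}  OUT={c@B0}
  B1:  IN={c@B0}  OUT={c@B0}
  B2:  IN={c@B0}  OUT={a@B2, c@B2, e@B2}
  B3:  IN={a@B2, c@B0, c@B2, e@B2}  OUT={a@B2, c@B0, c@B2, e@B2}
  B4:  IN={a@B2, c@B0, c@B2, e@B2}  OUT={a@B2, c@B0, c@B2, e@B4}

Merge at B2: IN[B2] = OUT[B1] = {c@B0}
Applying B2's transfer function to that IN value gives OUT[B2] (row B2 above).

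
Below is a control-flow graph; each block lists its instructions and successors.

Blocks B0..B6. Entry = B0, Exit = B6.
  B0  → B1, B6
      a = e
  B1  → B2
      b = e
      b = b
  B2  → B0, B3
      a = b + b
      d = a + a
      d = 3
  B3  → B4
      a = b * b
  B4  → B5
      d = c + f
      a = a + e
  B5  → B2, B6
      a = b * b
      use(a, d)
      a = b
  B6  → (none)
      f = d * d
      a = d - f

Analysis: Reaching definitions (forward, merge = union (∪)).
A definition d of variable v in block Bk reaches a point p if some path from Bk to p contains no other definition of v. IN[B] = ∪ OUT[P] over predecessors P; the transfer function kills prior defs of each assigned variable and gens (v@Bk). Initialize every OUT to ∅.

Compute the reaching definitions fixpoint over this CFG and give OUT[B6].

Fixpoint table:
  B0: | IN={a@B2, b@B1, d@B2} | OUT={a@B0, b@B1, d@B2}
  B1: | IN={a@B0, b@B1, d@B2} | OUT={a@B0, b@B1, d@B2}
  B2: | IN={a@B0, a@B5, b@B1, d@B2, d@B4} | OUT={a@B2, b@B1, d@B2}
  B3: | IN={a@B2, b@B1, d@B2} | OUT={a@B3, b@B1, d@B2}
  B4: | IN={a@B3, b@B1, d@B2} | OUT={a@B4, b@B1, d@B4}
  B5: | IN={a@B4, b@B1, d@B4} | OUT={a@B5, b@B1, d@B4}
  B6: | IN={a@B0, a@B5, b@B1, d@B2, d@B4} | OUT={a@B6, b@B1, d@B2, d@B4, f@B6}

Merge at B6: IN[B6] = OUT[B0] ⊔ OUT[B5] = {a@B0, a@B5, b@B1, d@B2, d@B4}
Applying B6's transfer function to that IN value gives OUT[B6] (row B6 above).

Answer: {a@B6, b@B1, d@B2, d@B4, f@B6}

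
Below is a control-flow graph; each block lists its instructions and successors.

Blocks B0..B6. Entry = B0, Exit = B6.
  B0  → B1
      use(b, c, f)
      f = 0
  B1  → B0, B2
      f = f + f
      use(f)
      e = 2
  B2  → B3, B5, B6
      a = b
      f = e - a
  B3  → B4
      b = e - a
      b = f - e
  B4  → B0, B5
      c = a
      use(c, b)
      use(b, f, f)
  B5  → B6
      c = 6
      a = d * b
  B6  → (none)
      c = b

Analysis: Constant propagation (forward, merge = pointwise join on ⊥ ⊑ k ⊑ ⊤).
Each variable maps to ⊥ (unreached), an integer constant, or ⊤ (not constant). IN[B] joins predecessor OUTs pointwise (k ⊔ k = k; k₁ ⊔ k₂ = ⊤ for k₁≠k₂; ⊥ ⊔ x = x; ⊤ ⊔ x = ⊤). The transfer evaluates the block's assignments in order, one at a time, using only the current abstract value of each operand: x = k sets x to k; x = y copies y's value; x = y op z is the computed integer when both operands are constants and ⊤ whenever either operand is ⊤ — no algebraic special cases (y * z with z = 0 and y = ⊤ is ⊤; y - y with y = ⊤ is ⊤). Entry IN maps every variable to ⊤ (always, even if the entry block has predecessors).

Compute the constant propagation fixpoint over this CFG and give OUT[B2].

Answer: {a: ⊤, b: ⊤, c: ⊤, d: ⊤, e: 2, f: ⊤}

Working:
Per-block solution:
  B0: | IN=(all ⊤) | OUT={f:0; rest ⊤}
  B1: | IN={f:0; rest ⊤} | OUT={e:2, f:0; rest ⊤}
  B2: | IN={e:2, f:0; rest ⊤} | OUT={e:2; rest ⊤}
  B3: | IN={e:2; rest ⊤} | OUT={e:2; rest ⊤}
  B4: | IN={e:2; rest ⊤} | OUT={e:2; rest ⊤}
  B5: | IN={e:2; rest ⊤} | OUT={c:6, e:2; rest ⊤}
  B6: | IN={e:2; rest ⊤} | OUT={e:2; rest ⊤}

Merge at B2: IN[B2] = OUT[B1] = {a: ⊤, b: ⊤, c: ⊤, d: ⊤, e: 2, f: 0}
Applying B2's transfer function to that IN value gives OUT[B2] (row B2 above).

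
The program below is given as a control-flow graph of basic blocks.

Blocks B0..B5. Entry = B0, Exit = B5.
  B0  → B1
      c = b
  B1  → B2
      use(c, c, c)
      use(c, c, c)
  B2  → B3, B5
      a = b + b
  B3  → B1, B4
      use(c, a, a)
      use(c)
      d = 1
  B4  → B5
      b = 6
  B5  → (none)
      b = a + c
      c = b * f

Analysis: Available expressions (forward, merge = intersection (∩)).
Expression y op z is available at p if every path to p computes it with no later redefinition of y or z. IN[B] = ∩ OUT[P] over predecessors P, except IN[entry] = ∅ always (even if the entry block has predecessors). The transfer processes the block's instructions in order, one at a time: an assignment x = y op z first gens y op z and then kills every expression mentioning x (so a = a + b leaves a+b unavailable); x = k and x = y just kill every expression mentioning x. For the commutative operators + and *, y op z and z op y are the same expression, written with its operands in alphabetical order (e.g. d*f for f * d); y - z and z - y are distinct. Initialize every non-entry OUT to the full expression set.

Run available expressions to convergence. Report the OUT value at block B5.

Answer: {b*f}

Working:
Per-block solution:
  B0: | IN={} | OUT={}
  B1: | IN={} | OUT={}
  B2: | IN={} | OUT={b+b}
  B3: | IN={b+b} | OUT={b+b}
  B4: | IN={b+b} | OUT={}
  B5: | IN={} | OUT={b*f}

Merge at B5: IN[B5] = OUT[B2] ∩ OUT[B4] = {}
Applying B5's transfer function to that IN value gives OUT[B5] (row B5 above).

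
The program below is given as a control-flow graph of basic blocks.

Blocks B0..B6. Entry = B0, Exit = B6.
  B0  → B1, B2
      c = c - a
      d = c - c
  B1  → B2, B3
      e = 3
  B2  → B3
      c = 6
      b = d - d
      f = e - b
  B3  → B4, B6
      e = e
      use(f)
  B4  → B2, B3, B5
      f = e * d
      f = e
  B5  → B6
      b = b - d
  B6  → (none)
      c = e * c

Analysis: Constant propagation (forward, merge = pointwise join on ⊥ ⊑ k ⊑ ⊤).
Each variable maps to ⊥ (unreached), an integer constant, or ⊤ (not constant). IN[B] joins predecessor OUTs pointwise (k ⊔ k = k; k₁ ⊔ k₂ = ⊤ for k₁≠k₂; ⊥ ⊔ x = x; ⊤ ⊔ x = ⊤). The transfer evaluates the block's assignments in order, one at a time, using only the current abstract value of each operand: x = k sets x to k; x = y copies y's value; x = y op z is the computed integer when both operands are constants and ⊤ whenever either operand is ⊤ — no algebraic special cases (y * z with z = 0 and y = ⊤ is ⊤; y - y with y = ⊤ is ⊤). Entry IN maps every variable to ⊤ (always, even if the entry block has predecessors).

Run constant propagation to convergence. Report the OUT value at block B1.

Per-block solution:
  B0: | IN=(all ⊤) | OUT=(all ⊤)
  B1: | IN=(all ⊤) | OUT={e:3; rest ⊤}
  B2: | IN=(all ⊤) | OUT={c:6; rest ⊤}
  B3: | IN=(all ⊤) | OUT=(all ⊤)
  B4: | IN=(all ⊤) | OUT=(all ⊤)
  B5: | IN=(all ⊤) | OUT=(all ⊤)
  B6: | IN=(all ⊤) | OUT=(all ⊤)

Merge at B1: IN[B1] = OUT[B0] = {a: ⊤, b: ⊤, c: ⊤, d: ⊤, e: ⊤, f: ⊤}
Applying B1's transfer function to that IN value gives OUT[B1] (row B1 above).

Answer: {a: ⊤, b: ⊤, c: ⊤, d: ⊤, e: 3, f: ⊤}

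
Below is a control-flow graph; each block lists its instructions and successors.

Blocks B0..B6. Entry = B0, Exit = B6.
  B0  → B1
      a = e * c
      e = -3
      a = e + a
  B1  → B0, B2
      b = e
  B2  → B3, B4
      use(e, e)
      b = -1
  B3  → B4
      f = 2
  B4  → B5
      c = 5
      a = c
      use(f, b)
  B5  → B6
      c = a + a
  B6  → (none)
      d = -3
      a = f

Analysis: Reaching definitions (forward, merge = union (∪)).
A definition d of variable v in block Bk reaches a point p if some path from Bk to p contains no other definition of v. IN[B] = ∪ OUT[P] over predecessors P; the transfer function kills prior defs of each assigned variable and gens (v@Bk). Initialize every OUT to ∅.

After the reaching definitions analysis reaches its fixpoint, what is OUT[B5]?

Converged values:
  B0:   IN={a@B0, b@B1, e@B0}   OUT={a@B0, b@B1, e@B0}
  B1:   IN={a@B0, b@B1, e@B0}   OUT={a@B0, b@B1, e@B0}
  B2:   IN={a@B0, b@B1, e@B0}   OUT={a@B0, b@B2, e@B0}
  B3:   IN={a@B0, b@B2, e@B0}   OUT={a@B0, b@B2, e@B0, f@B3}
  B4:   IN={a@B0, b@B2, e@B0, f@B3}   OUT={a@B4, b@B2, c@B4, e@B0, f@B3}
  B5:   IN={a@B4, b@B2, c@B4, e@B0, f@B3}   OUT={a@B4, b@B2, c@B5, e@B0, f@B3}
  B6:   IN={a@B4, b@B2, c@B5, e@B0, f@B3}   OUT={a@B6, b@B2, c@B5, d@B6, e@B0, f@B3}

Merge at B5: IN[B5] = OUT[B4] = {a@B4, b@B2, c@B4, e@B0, f@B3}
Applying B5's transfer function to that IN value gives OUT[B5] (row B5 above).

Answer: {a@B4, b@B2, c@B5, e@B0, f@B3}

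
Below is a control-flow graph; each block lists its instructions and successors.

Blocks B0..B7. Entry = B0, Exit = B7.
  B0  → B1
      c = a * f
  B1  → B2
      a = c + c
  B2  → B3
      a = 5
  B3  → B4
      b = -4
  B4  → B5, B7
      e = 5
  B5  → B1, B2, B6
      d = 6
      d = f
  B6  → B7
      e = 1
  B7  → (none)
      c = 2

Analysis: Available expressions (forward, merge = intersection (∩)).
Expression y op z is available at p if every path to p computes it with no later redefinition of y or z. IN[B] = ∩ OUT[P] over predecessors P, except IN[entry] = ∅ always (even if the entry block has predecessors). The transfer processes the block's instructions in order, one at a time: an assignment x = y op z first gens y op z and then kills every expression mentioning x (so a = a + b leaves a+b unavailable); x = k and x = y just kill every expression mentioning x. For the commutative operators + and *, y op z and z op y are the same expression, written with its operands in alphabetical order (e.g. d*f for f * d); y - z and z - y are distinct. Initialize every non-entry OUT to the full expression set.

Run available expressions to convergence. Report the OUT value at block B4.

Converged values:
  B0:   IN={}   OUT={a*f}
  B1:   IN={}   OUT={c+c}
  B2:   IN={c+c}   OUT={c+c}
  B3:   IN={c+c}   OUT={c+c}
  B4:   IN={c+c}   OUT={c+c}
  B5:   IN={c+c}   OUT={c+c}
  B6:   IN={c+c}   OUT={c+c}
  B7:   IN={c+c}   OUT={}

Merge at B4: IN[B4] = OUT[B3] = {c+c}
Applying B4's transfer function to that IN value gives OUT[B4] (row B4 above).

Answer: {c+c}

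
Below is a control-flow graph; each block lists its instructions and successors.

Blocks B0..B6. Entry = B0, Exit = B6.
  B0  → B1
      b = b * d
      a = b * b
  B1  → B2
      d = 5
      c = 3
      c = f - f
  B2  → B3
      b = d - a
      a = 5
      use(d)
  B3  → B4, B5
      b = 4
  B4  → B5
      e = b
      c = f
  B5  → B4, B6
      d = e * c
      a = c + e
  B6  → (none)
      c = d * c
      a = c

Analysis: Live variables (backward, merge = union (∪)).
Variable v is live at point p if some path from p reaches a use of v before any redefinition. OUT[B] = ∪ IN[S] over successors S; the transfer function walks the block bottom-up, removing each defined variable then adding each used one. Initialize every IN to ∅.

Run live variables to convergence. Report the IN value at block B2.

Answer: {a, c, d, e, f}

Trace:
Per-block solution:
  B0:   IN={b, d, e, f}   OUT={a, e, f}
  B1:   IN={a, e, f}   OUT={a, c, d, e, f}
  B2:   IN={a, c, d, e, f}   OUT={c, e, f}
  B3:   IN={c, e, f}   OUT={b, c, e, f}
  B4:   IN={b, f}   OUT={b, c, e, f}
  B5:   IN={b, c, e, f}   OUT={b, c, d, f}
  B6:   IN={c, d}   OUT={}

Merge at B2: OUT[B2] = IN[B3] = {c, e, f}
Applying B2's transfer function to that OUT value gives IN[B2] (row B2 above).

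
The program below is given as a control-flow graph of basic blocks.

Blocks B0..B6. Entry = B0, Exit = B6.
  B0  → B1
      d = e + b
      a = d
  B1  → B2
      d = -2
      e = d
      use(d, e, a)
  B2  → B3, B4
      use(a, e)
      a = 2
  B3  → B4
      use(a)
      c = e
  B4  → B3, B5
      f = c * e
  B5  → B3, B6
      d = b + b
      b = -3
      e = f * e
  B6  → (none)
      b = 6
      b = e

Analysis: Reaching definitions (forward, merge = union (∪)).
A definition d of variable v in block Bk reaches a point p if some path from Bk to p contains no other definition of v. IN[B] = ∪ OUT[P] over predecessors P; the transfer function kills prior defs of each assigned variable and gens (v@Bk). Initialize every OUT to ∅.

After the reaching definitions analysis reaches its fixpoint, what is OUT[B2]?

Converged values:
  B0:  IN={}  OUT={a@B0, d@B0}
  B1:  IN={a@B0, d@B0}  OUT={a@B0, d@B1, e@B1}
  B2:  IN={a@B0, d@B1, e@B1}  OUT={a@B2, d@B1, e@B1}
  B3:  IN={a@B2, b@B5, c@B3, d@B1, d@B5, e@B1, e@B5, f@B4}  OUT={a@B2, b@B5, c@B3, d@B1, d@B5, e@B1, e@B5, f@B4}
  B4:  IN={a@B2, b@B5, c@B3, d@B1, d@B5, e@B1, e@B5, f@B4}  OUT={a@B2, b@B5, c@B3, d@B1, d@B5, e@B1, e@B5, f@B4}
  B5:  IN={a@B2, b@B5, c@B3, d@B1, d@B5, e@B1, e@B5, f@B4}  OUT={a@B2, b@B5, c@B3, d@B5, e@B5, f@B4}
  B6:  IN={a@B2, b@B5, c@B3, d@B5, e@B5, f@B4}  OUT={a@B2, b@B6, c@B3, d@B5, e@B5, f@B4}

Merge at B2: IN[B2] = OUT[B1] = {a@B0, d@B1, e@B1}
Applying B2's transfer function to that IN value gives OUT[B2] (row B2 above).

Answer: {a@B2, d@B1, e@B1}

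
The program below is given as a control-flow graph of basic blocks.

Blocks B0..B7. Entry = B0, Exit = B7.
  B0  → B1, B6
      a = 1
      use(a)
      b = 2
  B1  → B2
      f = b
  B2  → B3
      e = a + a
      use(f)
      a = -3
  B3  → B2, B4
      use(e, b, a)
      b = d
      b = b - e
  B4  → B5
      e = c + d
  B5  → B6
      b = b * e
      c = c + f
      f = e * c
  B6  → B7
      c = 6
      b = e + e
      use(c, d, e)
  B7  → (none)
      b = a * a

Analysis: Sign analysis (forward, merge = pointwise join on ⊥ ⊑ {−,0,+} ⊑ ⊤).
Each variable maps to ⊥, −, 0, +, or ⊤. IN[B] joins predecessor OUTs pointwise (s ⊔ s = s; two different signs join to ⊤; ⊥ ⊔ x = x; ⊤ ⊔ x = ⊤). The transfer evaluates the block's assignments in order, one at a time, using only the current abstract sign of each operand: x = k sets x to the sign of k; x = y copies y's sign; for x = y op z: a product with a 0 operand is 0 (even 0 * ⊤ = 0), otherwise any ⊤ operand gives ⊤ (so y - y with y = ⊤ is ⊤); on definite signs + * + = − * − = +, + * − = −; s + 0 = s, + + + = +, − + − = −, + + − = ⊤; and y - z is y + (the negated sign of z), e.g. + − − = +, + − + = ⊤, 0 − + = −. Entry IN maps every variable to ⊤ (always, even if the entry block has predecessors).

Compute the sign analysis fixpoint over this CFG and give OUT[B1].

Answer: {a: +, b: +, c: ⊤, d: ⊤, e: ⊤, f: +}

Working:
Converged values:
  B0:   IN=(all ⊤)   OUT={a:+, b:+; rest ⊤}
  B1:   IN={a:+, b:+; rest ⊤}   OUT={a:+, b:+, f:+; rest ⊤}
  B2:   IN={f:+; rest ⊤}   OUT={a:-, f:+; rest ⊤}
  B3:   IN={a:-, f:+; rest ⊤}   OUT={a:-, f:+; rest ⊤}
  B4:   IN={a:-, f:+; rest ⊤}   OUT={a:-, f:+; rest ⊤}
  B5:   IN={a:-, f:+; rest ⊤}   OUT={a:-; rest ⊤}
  B6:   IN=(all ⊤)   OUT={c:+; rest ⊤}
  B7:   IN={c:+; rest ⊤}   OUT={c:+; rest ⊤}

Merge at B1: IN[B1] = OUT[B0] = {a: +, b: +, c: ⊤, d: ⊤, e: ⊤, f: ⊤}
Applying B1's transfer function to that IN value gives OUT[B1] (row B1 above).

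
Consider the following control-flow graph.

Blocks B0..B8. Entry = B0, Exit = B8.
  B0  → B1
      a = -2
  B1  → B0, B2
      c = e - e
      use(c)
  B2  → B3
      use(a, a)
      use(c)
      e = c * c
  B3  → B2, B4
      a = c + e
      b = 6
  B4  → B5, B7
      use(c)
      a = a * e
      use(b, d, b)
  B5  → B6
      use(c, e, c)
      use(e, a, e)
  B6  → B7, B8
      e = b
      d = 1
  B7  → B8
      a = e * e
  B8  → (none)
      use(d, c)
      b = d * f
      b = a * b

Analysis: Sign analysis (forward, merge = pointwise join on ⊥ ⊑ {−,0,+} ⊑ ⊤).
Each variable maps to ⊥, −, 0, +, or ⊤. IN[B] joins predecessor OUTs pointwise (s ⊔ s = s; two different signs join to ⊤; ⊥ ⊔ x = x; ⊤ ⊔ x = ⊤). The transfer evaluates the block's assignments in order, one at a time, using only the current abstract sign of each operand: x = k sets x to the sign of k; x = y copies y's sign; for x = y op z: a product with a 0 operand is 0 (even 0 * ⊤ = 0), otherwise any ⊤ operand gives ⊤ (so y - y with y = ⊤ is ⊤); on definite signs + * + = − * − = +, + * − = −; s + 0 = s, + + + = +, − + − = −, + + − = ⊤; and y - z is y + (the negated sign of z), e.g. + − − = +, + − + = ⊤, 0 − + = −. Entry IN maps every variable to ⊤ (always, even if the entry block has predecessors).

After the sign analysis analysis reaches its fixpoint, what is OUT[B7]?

Converged values:
  B0:  IN=(all ⊤)  OUT={a:-; rest ⊤}
  B1:  IN={a:-; rest ⊤}  OUT={a:-; rest ⊤}
  B2:  IN=(all ⊤)  OUT=(all ⊤)
  B3:  IN=(all ⊤)  OUT={b:+; rest ⊤}
  B4:  IN={b:+; rest ⊤}  OUT={b:+; rest ⊤}
  B5:  IN={b:+; rest ⊤}  OUT={b:+; rest ⊤}
  B6:  IN={b:+; rest ⊤}  OUT={b:+, d:+, e:+; rest ⊤}
  B7:  IN={b:+; rest ⊤}  OUT={b:+; rest ⊤}
  B8:  IN={b:+; rest ⊤}  OUT=(all ⊤)

Merge at B7: IN[B7] = OUT[B4] ⊔ OUT[B6] = {a: ⊤, b: +, c: ⊤, d: ⊤, e: ⊤, f: ⊤}
Applying B7's transfer function to that IN value gives OUT[B7] (row B7 above).

Answer: {a: ⊤, b: +, c: ⊤, d: ⊤, e: ⊤, f: ⊤}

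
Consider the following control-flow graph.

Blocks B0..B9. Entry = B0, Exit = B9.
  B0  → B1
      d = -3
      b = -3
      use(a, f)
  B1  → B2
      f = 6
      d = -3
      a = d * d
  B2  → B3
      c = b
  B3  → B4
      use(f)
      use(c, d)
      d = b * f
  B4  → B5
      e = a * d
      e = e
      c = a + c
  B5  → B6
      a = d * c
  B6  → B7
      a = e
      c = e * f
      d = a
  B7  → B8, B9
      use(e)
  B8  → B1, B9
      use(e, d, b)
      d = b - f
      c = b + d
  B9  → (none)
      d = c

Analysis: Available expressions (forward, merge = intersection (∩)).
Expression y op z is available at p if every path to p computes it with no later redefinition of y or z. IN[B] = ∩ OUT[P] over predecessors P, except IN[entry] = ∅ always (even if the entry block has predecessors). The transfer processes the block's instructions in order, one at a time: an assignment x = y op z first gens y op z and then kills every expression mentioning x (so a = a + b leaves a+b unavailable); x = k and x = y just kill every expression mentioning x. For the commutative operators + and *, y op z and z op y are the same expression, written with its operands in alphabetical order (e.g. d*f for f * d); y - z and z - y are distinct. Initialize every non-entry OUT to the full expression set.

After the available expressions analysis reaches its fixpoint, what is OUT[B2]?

Answer: {d*d}

Trace:
Converged values:
  B0:  IN={}  OUT={}
  B1:  IN={}  OUT={d*d}
  B2:  IN={d*d}  OUT={d*d}
  B3:  IN={d*d}  OUT={b*f}
  B4:  IN={b*f}  OUT={a*d, b*f}
  B5:  IN={a*d, b*f}  OUT={b*f, c*d}
  B6:  IN={b*f, c*d}  OUT={b*f, e*f}
  B7:  IN={b*f, e*f}  OUT={b*f, e*f}
  B8:  IN={b*f, e*f}  OUT={b*f, b+d, b-f, e*f}
  B9:  IN={b*f, e*f}  OUT={b*f, e*f}

Merge at B2: IN[B2] = OUT[B1] = {d*d}
Applying B2's transfer function to that IN value gives OUT[B2] (row B2 above).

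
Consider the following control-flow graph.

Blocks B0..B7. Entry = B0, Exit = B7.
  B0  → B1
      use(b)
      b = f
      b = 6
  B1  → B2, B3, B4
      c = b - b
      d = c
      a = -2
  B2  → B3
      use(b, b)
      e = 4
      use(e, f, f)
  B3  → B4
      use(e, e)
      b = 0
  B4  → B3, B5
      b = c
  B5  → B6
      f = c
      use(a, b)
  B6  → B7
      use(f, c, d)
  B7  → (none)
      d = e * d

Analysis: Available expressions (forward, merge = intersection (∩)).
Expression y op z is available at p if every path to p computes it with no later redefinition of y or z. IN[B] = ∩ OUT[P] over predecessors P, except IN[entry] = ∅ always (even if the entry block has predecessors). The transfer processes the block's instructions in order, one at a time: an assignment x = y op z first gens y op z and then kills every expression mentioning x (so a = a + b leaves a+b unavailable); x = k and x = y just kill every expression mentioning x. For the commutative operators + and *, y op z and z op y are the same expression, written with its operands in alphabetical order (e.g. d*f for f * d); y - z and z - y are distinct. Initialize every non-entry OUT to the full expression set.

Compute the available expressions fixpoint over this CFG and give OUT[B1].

Answer: {b-b}

Derivation:
Per-block solution:
  B0:  IN={}  OUT={}
  B1:  IN={}  OUT={b-b}
  B2:  IN={b-b}  OUT={b-b}
  B3:  IN={}  OUT={}
  B4:  IN={}  OUT={}
  B5:  IN={}  OUT={}
  B6:  IN={}  OUT={}
  B7:  IN={}  OUT={}

Merge at B1: IN[B1] = OUT[B0] = {}
Applying B1's transfer function to that IN value gives OUT[B1] (row B1 above).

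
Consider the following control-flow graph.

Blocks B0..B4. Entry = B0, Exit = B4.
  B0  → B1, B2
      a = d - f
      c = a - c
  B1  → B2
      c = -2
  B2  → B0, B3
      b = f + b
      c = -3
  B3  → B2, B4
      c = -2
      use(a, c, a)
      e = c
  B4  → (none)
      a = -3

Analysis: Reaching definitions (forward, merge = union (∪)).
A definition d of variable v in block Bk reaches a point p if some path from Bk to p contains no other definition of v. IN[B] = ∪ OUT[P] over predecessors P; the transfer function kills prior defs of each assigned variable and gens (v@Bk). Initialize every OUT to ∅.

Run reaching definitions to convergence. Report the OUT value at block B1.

Fixpoint table:
  B0: | IN={a@B0, b@B2, c@B2, e@B3} | OUT={a@B0, b@B2, c@B0, e@B3}
  B1: | IN={a@B0, b@B2, c@B0, e@B3} | OUT={a@B0, b@B2, c@B1, e@B3}
  B2: | IN={a@B0, b@B2, c@B0, c@B1, c@B3, e@B3} | OUT={a@B0, b@B2, c@B2, e@B3}
  B3: | IN={a@B0, b@B2, c@B2, e@B3} | OUT={a@B0, b@B2, c@B3, e@B3}
  B4: | IN={a@B0, b@B2, c@B3, e@B3} | OUT={a@B4, b@B2, c@B3, e@B3}

Merge at B1: IN[B1] = OUT[B0] = {a@B0, b@B2, c@B0, e@B3}
Applying B1's transfer function to that IN value gives OUT[B1] (row B1 above).

Answer: {a@B0, b@B2, c@B1, e@B3}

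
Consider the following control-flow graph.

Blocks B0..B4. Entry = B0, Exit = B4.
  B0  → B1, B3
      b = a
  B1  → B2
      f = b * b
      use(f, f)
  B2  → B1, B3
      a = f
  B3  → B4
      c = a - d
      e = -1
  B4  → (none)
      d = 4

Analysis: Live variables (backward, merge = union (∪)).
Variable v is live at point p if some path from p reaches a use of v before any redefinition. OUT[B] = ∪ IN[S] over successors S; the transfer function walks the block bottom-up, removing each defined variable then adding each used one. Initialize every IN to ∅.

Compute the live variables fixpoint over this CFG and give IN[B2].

Answer: {b, d, f}

Working:
Per-block solution:
  B0:   IN={a, d}   OUT={a, b, d}
  B1:   IN={b, d}   OUT={b, d, f}
  B2:   IN={b, d, f}   OUT={a, b, d}
  B3:   IN={a, d}   OUT={}
  B4:   IN={}   OUT={}

Merge at B2: OUT[B2] = IN[B1] ⊔ IN[B3] = {a, b, d}
Applying B2's transfer function to that OUT value gives IN[B2] (row B2 above).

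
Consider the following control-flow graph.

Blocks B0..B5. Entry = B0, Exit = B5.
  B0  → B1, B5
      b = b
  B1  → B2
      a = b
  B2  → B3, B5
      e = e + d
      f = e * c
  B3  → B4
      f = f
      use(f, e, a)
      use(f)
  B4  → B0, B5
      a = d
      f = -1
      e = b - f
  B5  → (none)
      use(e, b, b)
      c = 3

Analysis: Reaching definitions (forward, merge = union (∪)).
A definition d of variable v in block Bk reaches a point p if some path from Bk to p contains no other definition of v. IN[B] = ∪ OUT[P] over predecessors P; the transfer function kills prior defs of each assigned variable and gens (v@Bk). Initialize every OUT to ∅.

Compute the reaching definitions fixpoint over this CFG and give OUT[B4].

Fixpoint table:
  B0:   IN={a@B4, b@B0, e@B4, f@B4}   OUT={a@B4, b@B0, e@B4, f@B4}
  B1:   IN={a@B4, b@B0, e@B4, f@B4}   OUT={a@B1, b@B0, e@B4, f@B4}
  B2:   IN={a@B1, b@B0, e@B4, f@B4}   OUT={a@B1, b@B0, e@B2, f@B2}
  B3:   IN={a@B1, b@B0, e@B2, f@B2}   OUT={a@B1, b@B0, e@B2, f@B3}
  B4:   IN={a@B1, b@B0, e@B2, f@B3}   OUT={a@B4, b@B0, e@B4, f@B4}
  B5:   IN={a@B1, a@B4, b@B0, e@B2, e@B4, f@B2, f@B4}   OUT={a@B1, a@B4, b@B0, c@B5, e@B2, e@B4, f@B2, f@B4}

Merge at B4: IN[B4] = OUT[B3] = {a@B1, b@B0, e@B2, f@B3}
Applying B4's transfer function to that IN value gives OUT[B4] (row B4 above).

Answer: {a@B4, b@B0, e@B4, f@B4}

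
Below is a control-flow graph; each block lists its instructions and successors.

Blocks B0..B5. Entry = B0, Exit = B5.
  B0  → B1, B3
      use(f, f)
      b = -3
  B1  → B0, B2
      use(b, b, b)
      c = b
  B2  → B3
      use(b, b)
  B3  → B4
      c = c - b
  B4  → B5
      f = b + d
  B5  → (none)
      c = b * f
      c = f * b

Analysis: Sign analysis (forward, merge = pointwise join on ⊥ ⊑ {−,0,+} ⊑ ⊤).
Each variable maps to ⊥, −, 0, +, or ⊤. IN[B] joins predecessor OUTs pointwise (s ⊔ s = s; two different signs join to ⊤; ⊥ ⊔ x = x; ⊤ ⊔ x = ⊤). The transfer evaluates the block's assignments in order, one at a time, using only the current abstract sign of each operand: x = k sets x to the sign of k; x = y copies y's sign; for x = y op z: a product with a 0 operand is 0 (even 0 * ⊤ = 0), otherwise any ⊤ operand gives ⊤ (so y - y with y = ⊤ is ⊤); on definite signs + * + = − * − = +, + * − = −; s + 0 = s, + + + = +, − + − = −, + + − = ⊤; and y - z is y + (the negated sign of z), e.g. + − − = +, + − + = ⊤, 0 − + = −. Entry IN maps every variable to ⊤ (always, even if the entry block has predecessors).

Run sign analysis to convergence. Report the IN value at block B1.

Answer: {a: ⊤, b: -, c: ⊤, d: ⊤, e: ⊤, f: ⊤}

Derivation:
Fixpoint table:
  B0:  IN=(all ⊤)  OUT={b:-; rest ⊤}
  B1:  IN={b:-; rest ⊤}  OUT={b:-, c:-; rest ⊤}
  B2:  IN={b:-, c:-; rest ⊤}  OUT={b:-, c:-; rest ⊤}
  B3:  IN={b:-; rest ⊤}  OUT={b:-; rest ⊤}
  B4:  IN={b:-; rest ⊤}  OUT={b:-; rest ⊤}
  B5:  IN={b:-; rest ⊤}  OUT={b:-; rest ⊤}

Merge at B1: IN[B1] = OUT[B0] = {a: ⊤, b: -, c: ⊤, d: ⊤, e: ⊤, f: ⊤}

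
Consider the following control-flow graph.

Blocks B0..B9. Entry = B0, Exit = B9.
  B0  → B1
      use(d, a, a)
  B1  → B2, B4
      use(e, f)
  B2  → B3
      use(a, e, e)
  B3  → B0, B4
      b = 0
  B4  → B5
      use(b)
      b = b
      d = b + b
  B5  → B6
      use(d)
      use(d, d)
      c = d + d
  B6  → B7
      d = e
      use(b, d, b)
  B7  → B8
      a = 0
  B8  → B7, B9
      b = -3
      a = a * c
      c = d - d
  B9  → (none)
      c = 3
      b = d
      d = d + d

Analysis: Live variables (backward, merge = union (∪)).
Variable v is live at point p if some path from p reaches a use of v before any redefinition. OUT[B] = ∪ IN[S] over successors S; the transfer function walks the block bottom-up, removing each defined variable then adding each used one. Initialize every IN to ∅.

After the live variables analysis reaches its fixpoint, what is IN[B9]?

Answer: {d}

Working:
Converged values:
  B0: | IN={a, b, d, e, f} | OUT={a, b, d, e, f}
  B1: | IN={a, b, d, e, f} | OUT={a, b, d, e, f}
  B2: | IN={a, d, e, f} | OUT={a, d, e, f}
  B3: | IN={a, d, e, f} | OUT={a, b, d, e, f}
  B4: | IN={b, e} | OUT={b, d, e}
  B5: | IN={b, d, e} | OUT={b, c, e}
  B6: | IN={b, c, e} | OUT={c, d}
  B7: | IN={c, d} | OUT={a, c, d}
  B8: | IN={a, c, d} | OUT={c, d}
  B9: | IN={d} | OUT={}

B9 is the boundary node: OUT[B9] = {}
Applying B9's transfer function to that OUT value gives IN[B9] (row B9 above).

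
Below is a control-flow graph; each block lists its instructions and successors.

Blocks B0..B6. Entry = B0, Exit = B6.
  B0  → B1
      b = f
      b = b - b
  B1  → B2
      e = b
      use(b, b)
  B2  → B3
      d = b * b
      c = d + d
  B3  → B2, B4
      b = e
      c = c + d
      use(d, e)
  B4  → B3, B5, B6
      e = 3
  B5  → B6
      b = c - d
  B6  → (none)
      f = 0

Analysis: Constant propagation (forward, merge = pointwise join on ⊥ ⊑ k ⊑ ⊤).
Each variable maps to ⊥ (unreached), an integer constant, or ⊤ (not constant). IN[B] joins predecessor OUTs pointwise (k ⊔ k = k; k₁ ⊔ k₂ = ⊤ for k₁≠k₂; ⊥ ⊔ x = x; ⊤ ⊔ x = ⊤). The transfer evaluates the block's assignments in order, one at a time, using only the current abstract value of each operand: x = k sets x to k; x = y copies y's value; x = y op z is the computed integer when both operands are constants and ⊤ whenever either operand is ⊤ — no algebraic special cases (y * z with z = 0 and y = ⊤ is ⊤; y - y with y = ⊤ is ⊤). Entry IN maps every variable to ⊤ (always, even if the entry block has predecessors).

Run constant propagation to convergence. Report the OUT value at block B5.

Answer: {a: ⊤, b: ⊤, c: ⊤, d: ⊤, e: 3, f: ⊤}

Trace:
Converged values:
  B0:   IN=(all ⊤)   OUT=(all ⊤)
  B1:   IN=(all ⊤)   OUT=(all ⊤)
  B2:   IN=(all ⊤)   OUT=(all ⊤)
  B3:   IN=(all ⊤)   OUT=(all ⊤)
  B4:   IN=(all ⊤)   OUT={e:3; rest ⊤}
  B5:   IN={e:3; rest ⊤}   OUT={e:3; rest ⊤}
  B6:   IN={e:3; rest ⊤}   OUT={e:3, f:0; rest ⊤}

Merge at B5: IN[B5] = OUT[B4] = {a: ⊤, b: ⊤, c: ⊤, d: ⊤, e: 3, f: ⊤}
Applying B5's transfer function to that IN value gives OUT[B5] (row B5 above).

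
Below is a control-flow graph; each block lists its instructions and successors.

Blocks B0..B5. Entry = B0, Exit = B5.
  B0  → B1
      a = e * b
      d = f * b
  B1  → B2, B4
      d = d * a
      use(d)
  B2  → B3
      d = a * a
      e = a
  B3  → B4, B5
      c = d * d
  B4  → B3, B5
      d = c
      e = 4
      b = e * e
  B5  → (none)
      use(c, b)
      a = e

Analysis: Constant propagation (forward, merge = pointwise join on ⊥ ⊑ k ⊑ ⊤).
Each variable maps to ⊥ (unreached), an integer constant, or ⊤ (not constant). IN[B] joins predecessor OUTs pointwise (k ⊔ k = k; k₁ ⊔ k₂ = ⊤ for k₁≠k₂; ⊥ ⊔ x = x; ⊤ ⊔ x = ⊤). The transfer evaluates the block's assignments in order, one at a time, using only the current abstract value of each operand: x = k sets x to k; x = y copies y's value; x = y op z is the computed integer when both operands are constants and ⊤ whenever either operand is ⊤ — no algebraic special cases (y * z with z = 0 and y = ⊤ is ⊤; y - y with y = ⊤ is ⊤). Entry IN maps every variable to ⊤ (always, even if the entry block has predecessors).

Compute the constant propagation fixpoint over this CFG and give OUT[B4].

Answer: {a: ⊤, b: 16, c: ⊤, d: ⊤, e: 4, f: ⊤}

Derivation:
Converged values:
  B0:   IN=(all ⊤)   OUT=(all ⊤)
  B1:   IN=(all ⊤)   OUT=(all ⊤)
  B2:   IN=(all ⊤)   OUT=(all ⊤)
  B3:   IN=(all ⊤)   OUT=(all ⊤)
  B4:   IN=(all ⊤)   OUT={b:16, e:4; rest ⊤}
  B5:   IN=(all ⊤)   OUT=(all ⊤)

Merge at B4: IN[B4] = OUT[B1] ⊔ OUT[B3] = {a: ⊤, b: ⊤, c: ⊤, d: ⊤, e: ⊤, f: ⊤}
Applying B4's transfer function to that IN value gives OUT[B4] (row B4 above).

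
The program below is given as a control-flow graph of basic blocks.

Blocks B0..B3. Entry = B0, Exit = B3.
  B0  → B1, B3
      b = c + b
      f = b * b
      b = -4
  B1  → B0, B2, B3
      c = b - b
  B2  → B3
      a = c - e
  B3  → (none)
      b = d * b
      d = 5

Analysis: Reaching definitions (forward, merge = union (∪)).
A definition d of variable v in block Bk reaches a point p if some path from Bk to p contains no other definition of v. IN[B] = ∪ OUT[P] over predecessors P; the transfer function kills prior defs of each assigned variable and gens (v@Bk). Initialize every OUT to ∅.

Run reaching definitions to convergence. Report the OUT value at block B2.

Answer: {a@B2, b@B0, c@B1, f@B0}

Trace:
Converged values:
  B0:   IN={b@B0, c@B1, f@B0}   OUT={b@B0, c@B1, f@B0}
  B1:   IN={b@B0, c@B1, f@B0}   OUT={b@B0, c@B1, f@B0}
  B2:   IN={b@B0, c@B1, f@B0}   OUT={a@B2, b@B0, c@B1, f@B0}
  B3:   IN={a@B2, b@B0, c@B1, f@B0}   OUT={a@B2, b@B3, c@B1, d@B3, f@B0}

Merge at B2: IN[B2] = OUT[B1] = {b@B0, c@B1, f@B0}
Applying B2's transfer function to that IN value gives OUT[B2] (row B2 above).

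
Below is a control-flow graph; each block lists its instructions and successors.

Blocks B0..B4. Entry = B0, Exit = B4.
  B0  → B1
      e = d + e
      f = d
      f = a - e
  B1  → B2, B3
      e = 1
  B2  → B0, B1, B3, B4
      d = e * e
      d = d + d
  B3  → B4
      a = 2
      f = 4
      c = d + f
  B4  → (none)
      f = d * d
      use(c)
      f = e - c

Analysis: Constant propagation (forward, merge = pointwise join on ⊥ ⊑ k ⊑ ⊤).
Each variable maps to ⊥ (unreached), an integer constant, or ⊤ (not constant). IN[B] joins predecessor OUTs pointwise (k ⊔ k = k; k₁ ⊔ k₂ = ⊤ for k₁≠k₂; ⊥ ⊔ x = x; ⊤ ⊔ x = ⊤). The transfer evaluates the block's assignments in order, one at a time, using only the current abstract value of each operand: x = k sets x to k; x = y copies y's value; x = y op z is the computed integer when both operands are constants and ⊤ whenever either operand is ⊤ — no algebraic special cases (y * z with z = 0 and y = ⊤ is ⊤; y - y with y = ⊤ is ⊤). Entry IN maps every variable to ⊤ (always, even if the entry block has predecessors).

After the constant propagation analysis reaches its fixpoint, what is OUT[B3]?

Answer: {a: 2, b: ⊤, c: ⊤, d: ⊤, e: 1, f: 4}

Working:
Converged values:
  B0:   IN=(all ⊤)   OUT=(all ⊤)
  B1:   IN=(all ⊤)   OUT={e:1; rest ⊤}
  B2:   IN={e:1; rest ⊤}   OUT={d:2, e:1; rest ⊤}
  B3:   IN={e:1; rest ⊤}   OUT={a:2, e:1, f:4; rest ⊤}
  B4:   IN={e:1; rest ⊤}   OUT={e:1; rest ⊤}

Merge at B3: IN[B3] = OUT[B1] ⊔ OUT[B2] = {a: ⊤, b: ⊤, c: ⊤, d: ⊤, e: 1, f: ⊤}
Applying B3's transfer function to that IN value gives OUT[B3] (row B3 above).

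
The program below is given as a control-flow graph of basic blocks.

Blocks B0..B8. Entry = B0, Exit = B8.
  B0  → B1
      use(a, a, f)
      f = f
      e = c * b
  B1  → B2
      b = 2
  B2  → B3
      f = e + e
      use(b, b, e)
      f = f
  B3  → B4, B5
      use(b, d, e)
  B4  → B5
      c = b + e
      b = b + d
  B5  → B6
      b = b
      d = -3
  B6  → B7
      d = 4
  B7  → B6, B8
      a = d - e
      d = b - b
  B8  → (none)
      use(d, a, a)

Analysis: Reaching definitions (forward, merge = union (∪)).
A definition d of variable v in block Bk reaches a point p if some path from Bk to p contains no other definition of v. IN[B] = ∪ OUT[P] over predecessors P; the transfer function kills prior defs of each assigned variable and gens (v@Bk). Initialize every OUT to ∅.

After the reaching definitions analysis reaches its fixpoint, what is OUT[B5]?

Answer: {b@B5, c@B4, d@B5, e@B0, f@B2}

Derivation:
Converged values:
  B0: | IN={} | OUT={e@B0, f@B0}
  B1: | IN={e@B0, f@B0} | OUT={b@B1, e@B0, f@B0}
  B2: | IN={b@B1, e@B0, f@B0} | OUT={b@B1, e@B0, f@B2}
  B3: | IN={b@B1, e@B0, f@B2} | OUT={b@B1, e@B0, f@B2}
  B4: | IN={b@B1, e@B0, f@B2} | OUT={b@B4, c@B4, e@B0, f@B2}
  B5: | IN={b@B1, b@B4, c@B4, e@B0, f@B2} | OUT={b@B5, c@B4, d@B5, e@B0, f@B2}
  B6: | IN={a@B7, b@B5, c@B4, d@B5, d@B7, e@B0, f@B2} | OUT={a@B7, b@B5, c@B4, d@B6, e@B0, f@B2}
  B7: | IN={a@B7, b@B5, c@B4, d@B6, e@B0, f@B2} | OUT={a@B7, b@B5, c@B4, d@B7, e@B0, f@B2}
  B8: | IN={a@B7, b@B5, c@B4, d@B7, e@B0, f@B2} | OUT={a@B7, b@B5, c@B4, d@B7, e@B0, f@B2}

Merge at B5: IN[B5] = OUT[B3] ⊔ OUT[B4] = {b@B1, b@B4, c@B4, e@B0, f@B2}
Applying B5's transfer function to that IN value gives OUT[B5] (row B5 above).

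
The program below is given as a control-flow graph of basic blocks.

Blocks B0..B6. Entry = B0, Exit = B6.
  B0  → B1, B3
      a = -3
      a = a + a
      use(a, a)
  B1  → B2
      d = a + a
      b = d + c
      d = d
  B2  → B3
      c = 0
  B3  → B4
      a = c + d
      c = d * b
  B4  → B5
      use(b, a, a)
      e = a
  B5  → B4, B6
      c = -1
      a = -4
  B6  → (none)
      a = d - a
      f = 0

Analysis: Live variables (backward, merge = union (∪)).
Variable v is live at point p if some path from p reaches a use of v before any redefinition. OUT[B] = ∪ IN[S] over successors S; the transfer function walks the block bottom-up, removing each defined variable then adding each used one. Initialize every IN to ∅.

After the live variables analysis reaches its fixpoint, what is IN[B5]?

Answer: {b, d}

Derivation:
Converged values:
  B0:   IN={b, c, d}   OUT={a, b, c, d}
  B1:   IN={a, c}   OUT={b, d}
  B2:   IN={b, d}   OUT={b, c, d}
  B3:   IN={b, c, d}   OUT={a, b, d}
  B4:   IN={a, b, d}   OUT={b, d}
  B5:   IN={b, d}   OUT={a, b, d}
  B6:   IN={a, d}   OUT={}

Merge at B5: OUT[B5] = IN[B4] ⊔ IN[B6] = {a, b, d}
Applying B5's transfer function to that OUT value gives IN[B5] (row B5 above).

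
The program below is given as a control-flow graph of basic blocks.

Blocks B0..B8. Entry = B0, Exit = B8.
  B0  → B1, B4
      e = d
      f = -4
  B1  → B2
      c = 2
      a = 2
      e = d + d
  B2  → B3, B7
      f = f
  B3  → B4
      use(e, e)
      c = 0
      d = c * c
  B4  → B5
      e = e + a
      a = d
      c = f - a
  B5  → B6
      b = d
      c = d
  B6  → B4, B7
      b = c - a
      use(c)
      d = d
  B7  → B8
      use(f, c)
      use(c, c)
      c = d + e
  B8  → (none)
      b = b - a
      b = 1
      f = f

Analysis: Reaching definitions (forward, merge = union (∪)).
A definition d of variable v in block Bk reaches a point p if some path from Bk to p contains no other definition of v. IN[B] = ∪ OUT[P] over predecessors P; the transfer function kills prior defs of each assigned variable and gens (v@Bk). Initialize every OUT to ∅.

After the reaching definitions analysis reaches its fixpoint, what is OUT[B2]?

Fixpoint table:
  B0: | IN={} | OUT={e@B0, f@B0}
  B1: | IN={e@B0, f@B0} | OUT={a@B1, c@B1, e@B1, f@B0}
  B2: | IN={a@B1, c@B1, e@B1, f@B0} | OUT={a@B1, c@B1, e@B1, f@B2}
  B3: | IN={a@B1, c@B1, e@B1, f@B2} | OUT={a@B1, c@B3, d@B3, e@B1, f@B2}
  B4: | IN={a@B1, a@B4, b@B6, c@B3, c@B5, d@B3, d@B6, e@B0, e@B1, e@B4, f@B0, f@B2} | OUT={a@B4, b@B6, c@B4, d@B3, d@B6, e@B4, f@B0, f@B2}
  B5: | IN={a@B4, b@B6, c@B4, d@B3, d@B6, e@B4, f@B0, f@B2} | OUT={a@B4, b@B5, c@B5, d@B3, d@B6, e@B4, f@B0, f@B2}
  B6: | IN={a@B4, b@B5, c@B5, d@B3, d@B6, e@B4, f@B0, f@B2} | OUT={a@B4, b@B6, c@B5, d@B6, e@B4, f@B0, f@B2}
  B7: | IN={a@B1, a@B4, b@B6, c@B1, c@B5, d@B6, e@B1, e@B4, f@B0, f@B2} | OUT={a@B1, a@B4, b@B6, c@B7, d@B6, e@B1, e@B4, f@B0, f@B2}
  B8: | IN={a@B1, a@B4, b@B6, c@B7, d@B6, e@B1, e@B4, f@B0, f@B2} | OUT={a@B1, a@B4, b@B8, c@B7, d@B6, e@B1, e@B4, f@B8}

Merge at B2: IN[B2] = OUT[B1] = {a@B1, c@B1, e@B1, f@B0}
Applying B2's transfer function to that IN value gives OUT[B2] (row B2 above).

Answer: {a@B1, c@B1, e@B1, f@B2}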